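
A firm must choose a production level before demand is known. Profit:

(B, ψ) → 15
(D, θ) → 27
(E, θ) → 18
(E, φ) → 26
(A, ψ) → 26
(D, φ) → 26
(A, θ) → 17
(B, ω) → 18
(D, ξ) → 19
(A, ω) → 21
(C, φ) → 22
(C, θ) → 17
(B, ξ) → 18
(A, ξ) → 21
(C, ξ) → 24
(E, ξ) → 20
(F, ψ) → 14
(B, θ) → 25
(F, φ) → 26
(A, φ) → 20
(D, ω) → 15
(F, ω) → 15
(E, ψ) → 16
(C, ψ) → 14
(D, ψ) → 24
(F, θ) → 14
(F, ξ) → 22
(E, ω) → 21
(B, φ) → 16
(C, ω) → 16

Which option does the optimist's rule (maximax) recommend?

D

Row maxima: A=26, B=25, C=24, D=27, E=26, F=26
Best best-case = 27 → D.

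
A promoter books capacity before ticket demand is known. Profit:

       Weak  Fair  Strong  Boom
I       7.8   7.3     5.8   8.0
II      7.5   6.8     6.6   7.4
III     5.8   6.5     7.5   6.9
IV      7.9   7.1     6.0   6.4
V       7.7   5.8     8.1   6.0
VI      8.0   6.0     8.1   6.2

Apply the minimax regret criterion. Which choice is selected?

II

Column bests: Weak=8.0, Fair=7.3, Strong=8.1, Boom=8.0.
I regrets: 0.2, 0.0, 2.3, 0.0 → max 2.3
II regrets: 0.5, 0.5, 1.5, 0.6 → max 1.5
III regrets: 2.2, 0.8, 0.6, 1.1 → max 2.2
IV regrets: 0.1, 0.2, 2.1, 1.6 → max 2.1
V regrets: 0.3, 1.5, 0.0, 2.0 → max 2.0
VI regrets: 0.0, 1.3, 0.0, 1.8 → max 1.8
Smallest max regret = 1.5 → II.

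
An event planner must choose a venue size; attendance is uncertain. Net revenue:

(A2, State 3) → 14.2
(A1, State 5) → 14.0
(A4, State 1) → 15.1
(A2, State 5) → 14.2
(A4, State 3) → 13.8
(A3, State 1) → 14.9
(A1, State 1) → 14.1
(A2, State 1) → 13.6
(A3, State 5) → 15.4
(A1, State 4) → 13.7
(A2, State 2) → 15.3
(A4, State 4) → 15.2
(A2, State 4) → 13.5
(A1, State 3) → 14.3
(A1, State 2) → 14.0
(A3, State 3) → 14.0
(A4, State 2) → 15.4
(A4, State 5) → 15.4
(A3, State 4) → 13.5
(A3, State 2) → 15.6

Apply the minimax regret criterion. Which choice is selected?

Column bests: State 1=15.1, State 2=15.6, State 3=14.3, State 4=15.2, State 5=15.4.
A1 regrets: 1.0, 1.6, 0.0, 1.5, 1.4 → max 1.6
A2 regrets: 1.5, 0.3, 0.1, 1.7, 1.2 → max 1.7
A3 regrets: 0.2, 0.0, 0.3, 1.7, 0.0 → max 1.7
A4 regrets: 0.0, 0.2, 0.5, 0.0, 0.0 → max 0.5
Smallest max regret = 0.5 → A4.

A4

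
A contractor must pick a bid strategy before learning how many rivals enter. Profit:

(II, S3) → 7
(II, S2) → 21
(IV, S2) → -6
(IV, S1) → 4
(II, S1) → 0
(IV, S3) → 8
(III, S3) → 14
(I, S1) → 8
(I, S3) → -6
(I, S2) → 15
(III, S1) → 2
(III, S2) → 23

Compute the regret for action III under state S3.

Best payoff under S3 is 14.
Regret = 14 − 14 = 0.

0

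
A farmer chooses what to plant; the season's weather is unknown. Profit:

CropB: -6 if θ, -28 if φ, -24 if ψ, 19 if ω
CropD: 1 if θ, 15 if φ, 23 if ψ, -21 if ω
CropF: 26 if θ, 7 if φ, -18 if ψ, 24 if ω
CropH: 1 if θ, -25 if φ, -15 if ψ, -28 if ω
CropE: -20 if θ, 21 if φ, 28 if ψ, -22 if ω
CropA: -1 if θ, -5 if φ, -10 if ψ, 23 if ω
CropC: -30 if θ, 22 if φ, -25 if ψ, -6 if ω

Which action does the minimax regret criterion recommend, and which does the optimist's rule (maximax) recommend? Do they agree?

minimax regret → CropA; maximax → CropE (disagree)

Column bests: θ=26, φ=22, ψ=28, ω=24.
CropB regrets: 32, 50, 52, 5 → max 52
CropD regrets: 25, 7, 5, 45 → max 45
CropF regrets: 0, 15, 46, 0 → max 46
CropH regrets: 25, 47, 43, 52 → max 52
CropE regrets: 46, 1, 0, 46 → max 46
CropA regrets: 27, 27, 38, 1 → max 38
CropC regrets: 56, 0, 53, 30 → max 56
Smallest max regret = 38 → CropA.
Row maxima: CropB=19, CropD=23, CropF=26, CropH=1, CropE=28, CropA=23, CropC=22
Best best-case = 28 → CropE.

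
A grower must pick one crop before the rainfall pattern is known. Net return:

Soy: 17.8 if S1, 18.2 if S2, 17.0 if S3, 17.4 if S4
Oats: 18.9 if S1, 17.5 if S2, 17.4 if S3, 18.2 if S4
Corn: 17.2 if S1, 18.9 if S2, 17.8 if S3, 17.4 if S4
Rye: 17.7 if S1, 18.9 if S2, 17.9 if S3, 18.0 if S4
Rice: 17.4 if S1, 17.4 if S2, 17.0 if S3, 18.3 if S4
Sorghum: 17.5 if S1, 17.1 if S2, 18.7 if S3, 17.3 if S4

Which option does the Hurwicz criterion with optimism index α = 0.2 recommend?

Soy: 0.2·18.2 + 0.8·17.0 = 17.24
Oats: 0.2·18.9 + 0.8·17.4 = 17.7
Corn: 0.2·18.9 + 0.8·17.2 = 17.54
Rye: 0.2·18.9 + 0.8·17.7 = 17.94
Rice: 0.2·18.3 + 0.8·17.0 = 17.26
Sorghum: 0.2·18.7 + 0.8·17.1 = 17.42
Highest Hurwicz score = 17.94 → Rye.

Rye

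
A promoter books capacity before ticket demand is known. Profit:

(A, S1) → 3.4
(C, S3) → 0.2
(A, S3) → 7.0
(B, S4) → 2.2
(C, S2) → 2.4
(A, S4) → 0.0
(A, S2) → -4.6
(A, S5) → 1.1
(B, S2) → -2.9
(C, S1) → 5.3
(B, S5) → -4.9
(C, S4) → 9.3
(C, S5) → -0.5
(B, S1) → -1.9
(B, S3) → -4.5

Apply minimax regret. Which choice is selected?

Column bests: S1=5.3, S2=2.4, S3=7.0, S4=9.3, S5=1.1.
A regrets: 1.9, 7.0, 0.0, 9.3, 0.0 → max 9.3
B regrets: 7.2, 5.3, 11.5, 7.1, 6.0 → max 11.5
C regrets: 0.0, 0.0, 6.8, 0.0, 1.6 → max 6.8
Smallest max regret = 6.8 → C.

C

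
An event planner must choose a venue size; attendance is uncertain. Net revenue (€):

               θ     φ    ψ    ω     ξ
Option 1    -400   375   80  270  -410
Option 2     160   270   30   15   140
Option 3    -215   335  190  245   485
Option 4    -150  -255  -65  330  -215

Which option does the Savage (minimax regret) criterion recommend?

Column bests: θ=160, φ=375, ψ=190, ω=330, ξ=485.
Option 1 regrets: 560, 0, 110, 60, 895 → max 895
Option 2 regrets: 0, 105, 160, 315, 345 → max 345
Option 3 regrets: 375, 40, 0, 85, 0 → max 375
Option 4 regrets: 310, 630, 255, 0, 700 → max 700
Smallest max regret = 345 → Option 2.

Option 2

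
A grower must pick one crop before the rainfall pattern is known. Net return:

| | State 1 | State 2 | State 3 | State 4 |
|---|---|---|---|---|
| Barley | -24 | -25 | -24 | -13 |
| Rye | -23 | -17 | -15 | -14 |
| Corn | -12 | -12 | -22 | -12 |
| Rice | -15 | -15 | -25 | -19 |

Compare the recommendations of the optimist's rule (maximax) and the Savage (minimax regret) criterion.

maximax → Corn; minimax regret → Corn (agree)

Row maxima: Barley=-13, Rye=-14, Corn=-12, Rice=-15
Best best-case = -12 → Corn.
Column bests: State 1=-12, State 2=-12, State 3=-15, State 4=-12.
Barley regrets: 12, 13, 9, 1 → max 13
Rye regrets: 11, 5, 0, 2 → max 11
Corn regrets: 0, 0, 7, 0 → max 7
Rice regrets: 3, 3, 10, 7 → max 10
Smallest max regret = 7 → Corn.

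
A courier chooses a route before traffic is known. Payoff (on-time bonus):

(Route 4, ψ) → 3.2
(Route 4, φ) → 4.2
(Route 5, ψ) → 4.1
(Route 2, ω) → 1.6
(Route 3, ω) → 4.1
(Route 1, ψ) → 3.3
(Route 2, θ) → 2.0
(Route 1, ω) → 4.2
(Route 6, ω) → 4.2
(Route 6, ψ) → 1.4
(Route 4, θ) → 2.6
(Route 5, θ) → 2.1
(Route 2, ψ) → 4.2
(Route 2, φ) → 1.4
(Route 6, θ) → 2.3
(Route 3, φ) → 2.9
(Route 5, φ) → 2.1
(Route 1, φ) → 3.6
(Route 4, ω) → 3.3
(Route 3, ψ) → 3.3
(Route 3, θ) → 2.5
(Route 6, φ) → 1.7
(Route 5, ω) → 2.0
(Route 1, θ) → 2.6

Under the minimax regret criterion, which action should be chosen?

Column bests: θ=2.6, φ=4.2, ψ=4.2, ω=4.2.
Route 1 regrets: 0.0, 0.6, 0.9, 0.0 → max 0.9
Route 2 regrets: 0.6, 2.8, 0.0, 2.6 → max 2.8
Route 3 regrets: 0.1, 1.3, 0.9, 0.1 → max 1.3
Route 4 regrets: 0.0, 0.0, 1.0, 0.9 → max 1.0
Route 5 regrets: 0.5, 2.1, 0.1, 2.2 → max 2.2
Route 6 regrets: 0.3, 2.5, 2.8, 0.0 → max 2.8
Smallest max regret = 0.9 → Route 1.

Route 1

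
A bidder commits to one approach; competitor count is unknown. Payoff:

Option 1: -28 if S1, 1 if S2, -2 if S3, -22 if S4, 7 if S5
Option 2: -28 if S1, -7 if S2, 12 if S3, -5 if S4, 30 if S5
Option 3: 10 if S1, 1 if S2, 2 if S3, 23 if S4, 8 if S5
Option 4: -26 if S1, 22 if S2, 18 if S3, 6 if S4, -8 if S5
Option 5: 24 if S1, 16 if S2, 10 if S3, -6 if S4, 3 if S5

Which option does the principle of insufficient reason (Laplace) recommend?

Option 5

Row averages: Option 1=-8.8, Option 2=0.4, Option 3=8.8, Option 4=2.4, Option 5=9.4
Highest average = 9.4 → Option 5.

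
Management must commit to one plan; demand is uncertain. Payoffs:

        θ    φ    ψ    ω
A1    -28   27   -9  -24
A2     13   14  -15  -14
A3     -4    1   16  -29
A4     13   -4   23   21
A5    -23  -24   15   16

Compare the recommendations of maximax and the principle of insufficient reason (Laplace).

Row maxima: A1=27, A2=14, A3=16, A4=23, A5=16
Best best-case = 27 → A1.
Row averages: A1=-8.5, A2=-0.5, A3=-4, A4=13.25, A5=-4
Highest average = 13.25 → A4.

maximax → A1; laplace → A4 (disagree)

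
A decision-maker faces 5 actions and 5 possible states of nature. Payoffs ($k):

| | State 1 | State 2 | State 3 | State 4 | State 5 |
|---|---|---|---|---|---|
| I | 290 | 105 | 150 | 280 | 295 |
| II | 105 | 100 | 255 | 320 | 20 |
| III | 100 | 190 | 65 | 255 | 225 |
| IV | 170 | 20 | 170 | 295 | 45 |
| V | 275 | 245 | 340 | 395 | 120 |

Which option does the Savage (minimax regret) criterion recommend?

V

Column bests: State 1=290, State 2=245, State 3=340, State 4=395, State 5=295.
I regrets: 0, 140, 190, 115, 0 → max 190
II regrets: 185, 145, 85, 75, 275 → max 275
III regrets: 190, 55, 275, 140, 70 → max 275
IV regrets: 120, 225, 170, 100, 250 → max 250
V regrets: 15, 0, 0, 0, 175 → max 175
Smallest max regret = 175 → V.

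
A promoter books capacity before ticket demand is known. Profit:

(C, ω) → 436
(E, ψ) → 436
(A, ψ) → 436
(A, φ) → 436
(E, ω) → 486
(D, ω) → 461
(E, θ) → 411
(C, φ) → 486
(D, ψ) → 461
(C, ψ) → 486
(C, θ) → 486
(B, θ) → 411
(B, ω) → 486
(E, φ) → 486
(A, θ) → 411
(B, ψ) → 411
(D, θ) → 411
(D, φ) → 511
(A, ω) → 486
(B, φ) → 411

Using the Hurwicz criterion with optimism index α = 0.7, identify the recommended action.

A: 0.7·486 + 0.3·411 = 463.5
B: 0.7·486 + 0.3·411 = 463.5
C: 0.7·486 + 0.3·436 = 471
D: 0.7·511 + 0.3·411 = 481
E: 0.7·486 + 0.3·411 = 463.5
Highest Hurwicz score = 481 → D.

D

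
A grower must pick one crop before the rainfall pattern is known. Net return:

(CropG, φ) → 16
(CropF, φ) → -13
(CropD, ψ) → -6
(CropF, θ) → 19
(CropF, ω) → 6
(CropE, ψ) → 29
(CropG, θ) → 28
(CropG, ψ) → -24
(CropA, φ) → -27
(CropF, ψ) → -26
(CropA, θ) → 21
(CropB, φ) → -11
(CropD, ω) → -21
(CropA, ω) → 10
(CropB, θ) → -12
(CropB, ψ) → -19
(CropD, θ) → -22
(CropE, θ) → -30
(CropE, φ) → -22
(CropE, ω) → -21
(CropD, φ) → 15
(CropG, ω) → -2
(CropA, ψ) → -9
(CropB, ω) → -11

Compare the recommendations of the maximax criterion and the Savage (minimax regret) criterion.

Row maxima: CropG=28, CropE=29, CropA=21, CropF=19, CropB=-11, CropD=15
Best best-case = 29 → CropE.
Column bests: θ=28, φ=16, ψ=29, ω=10.
CropG regrets: 0, 0, 53, 12 → max 53
CropE regrets: 58, 38, 0, 31 → max 58
CropA regrets: 7, 43, 38, 0 → max 43
CropF regrets: 9, 29, 55, 4 → max 55
CropB regrets: 40, 27, 48, 21 → max 48
CropD regrets: 50, 1, 35, 31 → max 50
Smallest max regret = 43 → CropA.

maximax → CropE; minimax regret → CropA (disagree)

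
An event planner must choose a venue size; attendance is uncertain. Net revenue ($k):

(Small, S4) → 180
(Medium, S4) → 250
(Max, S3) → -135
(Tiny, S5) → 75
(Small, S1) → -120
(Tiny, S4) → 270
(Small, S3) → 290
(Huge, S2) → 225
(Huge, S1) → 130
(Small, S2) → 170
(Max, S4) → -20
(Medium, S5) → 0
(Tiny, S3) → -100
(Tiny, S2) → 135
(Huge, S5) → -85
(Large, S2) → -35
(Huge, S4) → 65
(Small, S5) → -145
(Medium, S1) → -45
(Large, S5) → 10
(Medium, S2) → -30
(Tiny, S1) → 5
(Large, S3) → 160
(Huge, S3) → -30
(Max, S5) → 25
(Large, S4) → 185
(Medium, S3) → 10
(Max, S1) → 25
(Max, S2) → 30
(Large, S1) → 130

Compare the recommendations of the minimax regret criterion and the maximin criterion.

minimax regret → Small; maximin → Large (disagree)

Column bests: S1=130, S2=225, S3=290, S4=270, S5=75.
Tiny regrets: 125, 90, 390, 0, 0 → max 390
Small regrets: 250, 55, 0, 90, 220 → max 250
Medium regrets: 175, 255, 280, 20, 75 → max 280
Large regrets: 0, 260, 130, 85, 65 → max 260
Huge regrets: 0, 0, 320, 205, 160 → max 320
Max regrets: 105, 195, 425, 290, 50 → max 425
Smallest max regret = 250 → Small.
Row minima: Tiny=-100, Small=-145, Medium=-45, Large=-35, Huge=-85, Max=-135
Best worst-case = -35 → Large.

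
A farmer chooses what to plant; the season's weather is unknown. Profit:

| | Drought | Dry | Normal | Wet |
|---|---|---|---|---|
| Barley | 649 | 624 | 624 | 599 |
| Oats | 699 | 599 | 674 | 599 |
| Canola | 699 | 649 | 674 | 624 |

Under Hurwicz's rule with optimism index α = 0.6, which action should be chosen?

Barley: 0.6·649 + 0.4·599 = 629
Oats: 0.6·699 + 0.4·599 = 659
Canola: 0.6·699 + 0.4·624 = 669
Highest Hurwicz score = 669 → Canola.

Canola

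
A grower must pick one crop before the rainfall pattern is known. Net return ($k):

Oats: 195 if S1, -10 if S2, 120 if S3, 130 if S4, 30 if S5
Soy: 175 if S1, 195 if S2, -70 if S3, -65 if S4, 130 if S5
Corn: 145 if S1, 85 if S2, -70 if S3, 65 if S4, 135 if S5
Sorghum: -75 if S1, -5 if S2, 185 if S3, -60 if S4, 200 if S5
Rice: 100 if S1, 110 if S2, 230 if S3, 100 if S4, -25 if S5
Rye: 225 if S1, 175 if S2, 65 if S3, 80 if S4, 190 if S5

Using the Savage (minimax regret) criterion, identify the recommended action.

Rye

Column bests: S1=225, S2=195, S3=230, S4=130, S5=200.
Oats regrets: 30, 205, 110, 0, 170 → max 205
Soy regrets: 50, 0, 300, 195, 70 → max 300
Corn regrets: 80, 110, 300, 65, 65 → max 300
Sorghum regrets: 300, 200, 45, 190, 0 → max 300
Rice regrets: 125, 85, 0, 30, 225 → max 225
Rye regrets: 0, 20, 165, 50, 10 → max 165
Smallest max regret = 165 → Rye.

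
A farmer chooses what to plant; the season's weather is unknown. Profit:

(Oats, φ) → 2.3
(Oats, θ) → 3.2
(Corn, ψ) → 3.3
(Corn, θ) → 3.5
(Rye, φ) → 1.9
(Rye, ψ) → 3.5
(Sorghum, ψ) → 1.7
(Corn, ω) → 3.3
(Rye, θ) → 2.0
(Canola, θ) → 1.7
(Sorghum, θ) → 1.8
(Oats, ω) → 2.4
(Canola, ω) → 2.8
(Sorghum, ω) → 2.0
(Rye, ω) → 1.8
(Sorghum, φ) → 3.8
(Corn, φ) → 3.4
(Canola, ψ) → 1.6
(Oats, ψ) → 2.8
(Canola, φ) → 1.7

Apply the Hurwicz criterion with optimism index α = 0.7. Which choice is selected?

Corn

Sorghum: 0.7·3.8 + 0.3·1.7 = 3.17
Oats: 0.7·3.2 + 0.3·2.3 = 2.93
Canola: 0.7·2.8 + 0.3·1.6 = 2.44
Corn: 0.7·3.5 + 0.3·3.3 = 3.44
Rye: 0.7·3.5 + 0.3·1.8 = 2.99
Highest Hurwicz score = 3.44 → Corn.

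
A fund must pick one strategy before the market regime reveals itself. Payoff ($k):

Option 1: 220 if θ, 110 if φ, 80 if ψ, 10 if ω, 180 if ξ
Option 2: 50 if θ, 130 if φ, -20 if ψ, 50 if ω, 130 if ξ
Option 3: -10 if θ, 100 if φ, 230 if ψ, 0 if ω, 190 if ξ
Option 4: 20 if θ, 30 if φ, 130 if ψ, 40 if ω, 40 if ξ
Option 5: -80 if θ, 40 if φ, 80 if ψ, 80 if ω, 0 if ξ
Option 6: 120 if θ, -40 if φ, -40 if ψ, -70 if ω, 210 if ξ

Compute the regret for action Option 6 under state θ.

100

Best payoff under θ is 220.
Regret = 220 − 120 = 100.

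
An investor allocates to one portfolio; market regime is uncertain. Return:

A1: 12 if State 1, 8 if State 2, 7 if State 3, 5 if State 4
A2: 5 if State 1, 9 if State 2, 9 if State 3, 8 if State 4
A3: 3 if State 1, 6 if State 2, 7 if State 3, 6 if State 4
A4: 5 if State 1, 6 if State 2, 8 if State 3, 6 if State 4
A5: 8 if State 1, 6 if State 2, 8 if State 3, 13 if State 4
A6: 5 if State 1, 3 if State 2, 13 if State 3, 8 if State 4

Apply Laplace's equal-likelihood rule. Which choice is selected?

Row averages: A1=8, A2=7.75, A3=5.5, A4=6.25, A5=8.75, A6=7.25
Highest average = 8.75 → A5.

A5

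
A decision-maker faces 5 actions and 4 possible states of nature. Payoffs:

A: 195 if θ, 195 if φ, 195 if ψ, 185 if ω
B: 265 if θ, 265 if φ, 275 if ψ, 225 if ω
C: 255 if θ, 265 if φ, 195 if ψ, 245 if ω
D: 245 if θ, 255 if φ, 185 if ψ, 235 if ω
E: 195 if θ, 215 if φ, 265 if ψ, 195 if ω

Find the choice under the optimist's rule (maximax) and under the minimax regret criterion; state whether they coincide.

maximax → B; minimax regret → B (agree)

Row maxima: A=195, B=275, C=265, D=255, E=265
Best best-case = 275 → B.
Column bests: θ=265, φ=265, ψ=275, ω=245.
A regrets: 70, 70, 80, 60 → max 80
B regrets: 0, 0, 0, 20 → max 20
C regrets: 10, 0, 80, 0 → max 80
D regrets: 20, 10, 90, 10 → max 90
E regrets: 70, 50, 10, 50 → max 70
Smallest max regret = 20 → B.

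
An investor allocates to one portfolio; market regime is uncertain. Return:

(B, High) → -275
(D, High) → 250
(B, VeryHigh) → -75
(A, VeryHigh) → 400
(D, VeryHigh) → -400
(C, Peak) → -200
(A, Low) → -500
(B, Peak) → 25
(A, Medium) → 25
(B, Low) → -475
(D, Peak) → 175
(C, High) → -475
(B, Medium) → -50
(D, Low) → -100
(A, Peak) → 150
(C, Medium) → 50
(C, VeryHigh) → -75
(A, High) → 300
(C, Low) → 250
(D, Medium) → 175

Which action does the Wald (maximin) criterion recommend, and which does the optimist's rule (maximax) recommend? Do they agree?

maximin → D; maximax → A (disagree)

Row minima: A=-500, B=-475, C=-475, D=-400
Best worst-case = -400 → D.
Row maxima: A=400, B=25, C=250, D=250
Best best-case = 400 → A.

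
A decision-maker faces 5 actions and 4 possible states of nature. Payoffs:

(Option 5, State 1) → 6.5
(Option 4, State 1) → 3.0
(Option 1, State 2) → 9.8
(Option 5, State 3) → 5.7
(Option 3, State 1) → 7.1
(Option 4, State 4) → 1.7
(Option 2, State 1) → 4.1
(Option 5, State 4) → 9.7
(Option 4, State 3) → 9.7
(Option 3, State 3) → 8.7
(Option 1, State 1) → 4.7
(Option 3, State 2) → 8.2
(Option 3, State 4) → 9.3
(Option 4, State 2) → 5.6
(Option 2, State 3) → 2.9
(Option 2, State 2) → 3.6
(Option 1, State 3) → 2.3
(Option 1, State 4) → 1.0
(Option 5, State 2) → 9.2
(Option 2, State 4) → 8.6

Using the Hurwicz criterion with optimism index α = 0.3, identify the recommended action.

Option 1: 0.3·9.8 + 0.7·1.0 = 3.64
Option 2: 0.3·8.6 + 0.7·2.9 = 4.61
Option 3: 0.3·9.3 + 0.7·7.1 = 7.76
Option 4: 0.3·9.7 + 0.7·1.7 = 4.1
Option 5: 0.3·9.7 + 0.7·5.7 = 6.9
Highest Hurwicz score = 7.76 → Option 3.

Option 3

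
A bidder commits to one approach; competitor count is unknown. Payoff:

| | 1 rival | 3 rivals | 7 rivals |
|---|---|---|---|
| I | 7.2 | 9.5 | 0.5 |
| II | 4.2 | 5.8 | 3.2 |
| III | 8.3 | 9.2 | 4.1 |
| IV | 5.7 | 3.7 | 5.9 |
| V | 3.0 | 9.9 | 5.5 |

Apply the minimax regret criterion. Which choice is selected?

III

Column bests: 1 rival=8.3, 3 rivals=9.9, 7 rivals=5.9.
I regrets: 1.1, 0.4, 5.4 → max 5.4
II regrets: 4.1, 4.1, 2.7 → max 4.1
III regrets: 0.0, 0.7, 1.8 → max 1.8
IV regrets: 2.6, 6.2, 0.0 → max 6.2
V regrets: 5.3, 0.0, 0.4 → max 5.3
Smallest max regret = 1.8 → III.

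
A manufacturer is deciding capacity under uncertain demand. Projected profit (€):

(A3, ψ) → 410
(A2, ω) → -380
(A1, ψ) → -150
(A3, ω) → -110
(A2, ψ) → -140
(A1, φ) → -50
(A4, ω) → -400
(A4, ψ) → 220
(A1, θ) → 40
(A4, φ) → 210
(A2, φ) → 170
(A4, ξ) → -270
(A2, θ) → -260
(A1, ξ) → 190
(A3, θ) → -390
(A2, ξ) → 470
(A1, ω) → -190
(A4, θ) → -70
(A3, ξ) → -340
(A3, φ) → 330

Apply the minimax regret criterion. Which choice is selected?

A2

Column bests: θ=40, φ=330, ψ=410, ω=-110, ξ=470.
A1 regrets: 0, 380, 560, 80, 280 → max 560
A2 regrets: 300, 160, 550, 270, 0 → max 550
A3 regrets: 430, 0, 0, 0, 810 → max 810
A4 regrets: 110, 120, 190, 290, 740 → max 740
Smallest max regret = 550 → A2.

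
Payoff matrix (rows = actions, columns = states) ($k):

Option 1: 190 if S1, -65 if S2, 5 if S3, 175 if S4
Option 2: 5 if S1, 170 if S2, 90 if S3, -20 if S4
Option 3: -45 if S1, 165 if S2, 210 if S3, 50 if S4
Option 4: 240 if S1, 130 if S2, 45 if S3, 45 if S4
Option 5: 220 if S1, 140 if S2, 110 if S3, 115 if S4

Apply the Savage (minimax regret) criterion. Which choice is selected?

Column bests: S1=240, S2=170, S3=210, S4=175.
Option 1 regrets: 50, 235, 205, 0 → max 235
Option 2 regrets: 235, 0, 120, 195 → max 235
Option 3 regrets: 285, 5, 0, 125 → max 285
Option 4 regrets: 0, 40, 165, 130 → max 165
Option 5 regrets: 20, 30, 100, 60 → max 100
Smallest max regret = 100 → Option 5.

Option 5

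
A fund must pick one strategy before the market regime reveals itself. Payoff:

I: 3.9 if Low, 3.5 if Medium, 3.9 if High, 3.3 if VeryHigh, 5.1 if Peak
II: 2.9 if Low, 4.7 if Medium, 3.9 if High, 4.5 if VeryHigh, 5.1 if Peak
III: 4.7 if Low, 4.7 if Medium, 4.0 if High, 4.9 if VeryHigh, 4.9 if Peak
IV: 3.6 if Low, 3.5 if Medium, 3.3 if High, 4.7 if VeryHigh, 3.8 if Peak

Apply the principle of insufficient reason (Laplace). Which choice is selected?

Row averages: I=3.94, II=4.22, III=4.64, IV=3.78
Highest average = 4.64 → III.

III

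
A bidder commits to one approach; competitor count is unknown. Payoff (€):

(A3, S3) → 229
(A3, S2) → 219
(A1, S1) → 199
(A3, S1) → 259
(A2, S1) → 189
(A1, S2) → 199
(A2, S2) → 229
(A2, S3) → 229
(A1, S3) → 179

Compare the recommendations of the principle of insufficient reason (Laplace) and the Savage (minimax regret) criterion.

Row averages: A1=577/3, A2=647/3, A3=707/3
Highest average = 707/3 → A3.
Column bests: S1=259, S2=229, S3=229.
A1 regrets: 60, 30, 50 → max 60
A2 regrets: 70, 0, 0 → max 70
A3 regrets: 0, 10, 0 → max 10
Smallest max regret = 10 → A3.

laplace → A3; minimax regret → A3 (agree)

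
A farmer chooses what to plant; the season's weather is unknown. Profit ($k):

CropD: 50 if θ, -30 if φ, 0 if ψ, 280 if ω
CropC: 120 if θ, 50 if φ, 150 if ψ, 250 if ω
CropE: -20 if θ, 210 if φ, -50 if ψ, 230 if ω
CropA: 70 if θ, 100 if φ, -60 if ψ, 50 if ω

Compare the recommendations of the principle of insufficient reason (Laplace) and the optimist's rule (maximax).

Row averages: CropD=75, CropC=142.5, CropE=92.5, CropA=40
Highest average = 142.5 → CropC.
Row maxima: CropD=280, CropC=250, CropE=230, CropA=100
Best best-case = 280 → CropD.

laplace → CropC; maximax → CropD (disagree)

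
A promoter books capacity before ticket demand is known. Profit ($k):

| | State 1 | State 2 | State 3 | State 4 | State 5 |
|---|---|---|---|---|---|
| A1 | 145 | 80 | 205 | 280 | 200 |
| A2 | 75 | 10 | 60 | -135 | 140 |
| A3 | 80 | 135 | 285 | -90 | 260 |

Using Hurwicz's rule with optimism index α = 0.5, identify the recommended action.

A1: 0.5·280 + 0.5·80 = 180
A2: 0.5·140 + 0.5·(-135) = 2.5
A3: 0.5·285 + 0.5·(-90) = 97.5
Highest Hurwicz score = 180 → A1.

A1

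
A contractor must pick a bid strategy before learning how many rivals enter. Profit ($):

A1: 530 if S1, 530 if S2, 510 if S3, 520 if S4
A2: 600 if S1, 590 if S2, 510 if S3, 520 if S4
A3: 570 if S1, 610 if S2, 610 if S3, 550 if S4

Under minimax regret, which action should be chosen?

Column bests: S1=600, S2=610, S3=610, S4=550.
A1 regrets: 70, 80, 100, 30 → max 100
A2 regrets: 0, 20, 100, 30 → max 100
A3 regrets: 30, 0, 0, 0 → max 30
Smallest max regret = 30 → A3.

A3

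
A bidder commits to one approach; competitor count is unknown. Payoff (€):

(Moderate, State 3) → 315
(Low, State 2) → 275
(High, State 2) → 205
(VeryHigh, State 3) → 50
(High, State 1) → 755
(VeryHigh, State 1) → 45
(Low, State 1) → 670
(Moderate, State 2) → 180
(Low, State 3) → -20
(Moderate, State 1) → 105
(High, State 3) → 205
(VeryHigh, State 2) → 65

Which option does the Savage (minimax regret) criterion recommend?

Column bests: State 1=755, State 2=275, State 3=315.
Low regrets: 85, 0, 335 → max 335
Moderate regrets: 650, 95, 0 → max 650
High regrets: 0, 70, 110 → max 110
VeryHigh regrets: 710, 210, 265 → max 710
Smallest max regret = 110 → High.

High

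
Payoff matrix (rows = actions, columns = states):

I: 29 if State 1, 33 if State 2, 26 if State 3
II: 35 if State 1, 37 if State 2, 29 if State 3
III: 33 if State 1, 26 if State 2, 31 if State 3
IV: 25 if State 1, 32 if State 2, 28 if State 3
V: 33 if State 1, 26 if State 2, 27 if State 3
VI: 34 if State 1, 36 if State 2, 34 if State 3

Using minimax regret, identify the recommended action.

VI

Column bests: State 1=35, State 2=37, State 3=34.
I regrets: 6, 4, 8 → max 8
II regrets: 0, 0, 5 → max 5
III regrets: 2, 11, 3 → max 11
IV regrets: 10, 5, 6 → max 10
V regrets: 2, 11, 7 → max 11
VI regrets: 1, 1, 0 → max 1
Smallest max regret = 1 → VI.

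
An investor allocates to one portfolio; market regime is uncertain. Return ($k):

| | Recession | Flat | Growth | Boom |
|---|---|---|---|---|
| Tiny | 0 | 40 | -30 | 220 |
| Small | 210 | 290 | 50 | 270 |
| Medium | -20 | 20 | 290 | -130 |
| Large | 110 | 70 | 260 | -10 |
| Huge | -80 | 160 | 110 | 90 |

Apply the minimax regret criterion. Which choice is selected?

Column bests: Recession=210, Flat=290, Growth=290, Boom=270.
Tiny regrets: 210, 250, 320, 50 → max 320
Small regrets: 0, 0, 240, 0 → max 240
Medium regrets: 230, 270, 0, 400 → max 400
Large regrets: 100, 220, 30, 280 → max 280
Huge regrets: 290, 130, 180, 180 → max 290
Smallest max regret = 240 → Small.

Small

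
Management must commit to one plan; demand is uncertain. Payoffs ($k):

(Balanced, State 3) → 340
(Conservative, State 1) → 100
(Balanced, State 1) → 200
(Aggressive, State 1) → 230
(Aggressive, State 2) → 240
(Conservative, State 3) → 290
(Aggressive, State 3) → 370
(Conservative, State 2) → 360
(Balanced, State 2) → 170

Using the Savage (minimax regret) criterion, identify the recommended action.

Column bests: State 1=230, State 2=360, State 3=370.
Conservative regrets: 130, 0, 80 → max 130
Balanced regrets: 30, 190, 30 → max 190
Aggressive regrets: 0, 120, 0 → max 120
Smallest max regret = 120 → Aggressive.

Aggressive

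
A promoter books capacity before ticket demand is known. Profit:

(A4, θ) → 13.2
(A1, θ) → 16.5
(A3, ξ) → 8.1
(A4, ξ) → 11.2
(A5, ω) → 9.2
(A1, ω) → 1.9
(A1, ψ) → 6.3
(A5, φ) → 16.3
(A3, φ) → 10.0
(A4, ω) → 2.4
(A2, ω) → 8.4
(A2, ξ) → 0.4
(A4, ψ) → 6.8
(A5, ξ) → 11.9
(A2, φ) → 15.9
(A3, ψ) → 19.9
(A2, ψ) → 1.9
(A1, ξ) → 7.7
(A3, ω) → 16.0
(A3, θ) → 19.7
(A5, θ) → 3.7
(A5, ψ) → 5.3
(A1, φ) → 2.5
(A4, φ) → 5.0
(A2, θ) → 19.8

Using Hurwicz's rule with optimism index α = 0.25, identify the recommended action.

A3

A1: 0.25·16.5 + 0.75·1.9 = 5.55
A2: 0.25·19.8 + 0.75·0.4 = 5.25
A3: 0.25·19.9 + 0.75·8.1 = 11.05
A4: 0.25·13.2 + 0.75·2.4 = 5.1
A5: 0.25·16.3 + 0.75·3.7 = 6.85
Highest Hurwicz score = 11.05 → A3.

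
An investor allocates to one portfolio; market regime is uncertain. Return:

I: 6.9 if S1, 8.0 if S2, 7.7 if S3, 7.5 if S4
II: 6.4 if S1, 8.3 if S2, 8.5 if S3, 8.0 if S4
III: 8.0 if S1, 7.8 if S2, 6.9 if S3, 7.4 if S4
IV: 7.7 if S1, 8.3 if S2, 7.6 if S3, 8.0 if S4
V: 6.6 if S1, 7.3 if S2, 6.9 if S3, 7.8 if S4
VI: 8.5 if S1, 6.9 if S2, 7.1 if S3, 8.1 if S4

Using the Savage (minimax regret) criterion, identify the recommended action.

Column bests: S1=8.5, S2=8.3, S3=8.5, S4=8.1.
I regrets: 1.6, 0.3, 0.8, 0.6 → max 1.6
II regrets: 2.1, 0.0, 0.0, 0.1 → max 2.1
III regrets: 0.5, 0.5, 1.6, 0.7 → max 1.6
IV regrets: 0.8, 0.0, 0.9, 0.1 → max 0.9
V regrets: 1.9, 1.0, 1.6, 0.3 → max 1.9
VI regrets: 0.0, 1.4, 1.4, 0.0 → max 1.4
Smallest max regret = 0.9 → IV.

IV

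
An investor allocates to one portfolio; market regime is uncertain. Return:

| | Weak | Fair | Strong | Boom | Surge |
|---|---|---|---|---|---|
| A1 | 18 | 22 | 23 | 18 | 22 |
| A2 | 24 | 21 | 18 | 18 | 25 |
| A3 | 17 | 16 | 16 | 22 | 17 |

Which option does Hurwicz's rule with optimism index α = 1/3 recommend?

A2

A1: 1/3·23 + 2/3·18 = 59/3
A2: 1/3·25 + 2/3·18 = 61/3
A3: 1/3·22 + 2/3·16 = 18
Highest Hurwicz score = 61/3 → A2.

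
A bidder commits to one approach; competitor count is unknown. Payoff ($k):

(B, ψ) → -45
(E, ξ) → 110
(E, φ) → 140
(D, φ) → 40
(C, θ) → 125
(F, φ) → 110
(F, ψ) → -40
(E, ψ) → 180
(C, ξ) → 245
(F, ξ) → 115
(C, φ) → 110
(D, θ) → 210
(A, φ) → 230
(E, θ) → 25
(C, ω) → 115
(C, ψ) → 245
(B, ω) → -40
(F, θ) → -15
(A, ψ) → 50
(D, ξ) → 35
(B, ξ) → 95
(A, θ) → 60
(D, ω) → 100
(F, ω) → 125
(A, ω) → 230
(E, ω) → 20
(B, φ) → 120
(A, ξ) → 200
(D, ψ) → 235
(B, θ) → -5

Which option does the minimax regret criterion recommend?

Column bests: θ=210, φ=230, ψ=245, ω=230, ξ=245.
A regrets: 150, 0, 195, 0, 45 → max 195
B regrets: 215, 110, 290, 270, 150 → max 290
C regrets: 85, 120, 0, 115, 0 → max 120
D regrets: 0, 190, 10, 130, 210 → max 210
E regrets: 185, 90, 65, 210, 135 → max 210
F regrets: 225, 120, 285, 105, 130 → max 285
Smallest max regret = 120 → C.

C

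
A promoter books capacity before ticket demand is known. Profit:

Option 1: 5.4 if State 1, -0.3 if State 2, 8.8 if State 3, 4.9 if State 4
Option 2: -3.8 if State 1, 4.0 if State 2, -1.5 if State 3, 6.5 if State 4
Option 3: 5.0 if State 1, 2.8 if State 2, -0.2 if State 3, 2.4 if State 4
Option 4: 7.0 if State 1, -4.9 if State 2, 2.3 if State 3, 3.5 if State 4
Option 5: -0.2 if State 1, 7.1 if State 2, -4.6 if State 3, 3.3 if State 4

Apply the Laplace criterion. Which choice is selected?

Row averages: Option 1=4.7, Option 2=1.3, Option 3=2.5, Option 4=1.975, Option 5=1.4
Highest average = 4.7 → Option 1.

Option 1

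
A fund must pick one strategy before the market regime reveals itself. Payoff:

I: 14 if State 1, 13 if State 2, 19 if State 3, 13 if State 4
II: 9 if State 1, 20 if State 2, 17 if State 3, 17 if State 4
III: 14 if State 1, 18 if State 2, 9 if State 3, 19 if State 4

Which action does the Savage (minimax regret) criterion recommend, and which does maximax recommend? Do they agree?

minimax regret → II; maximax → II (agree)

Column bests: State 1=14, State 2=20, State 3=19, State 4=19.
I regrets: 0, 7, 0, 6 → max 7
II regrets: 5, 0, 2, 2 → max 5
III regrets: 0, 2, 10, 0 → max 10
Smallest max regret = 5 → II.
Row maxima: I=19, II=20, III=19
Best best-case = 20 → II.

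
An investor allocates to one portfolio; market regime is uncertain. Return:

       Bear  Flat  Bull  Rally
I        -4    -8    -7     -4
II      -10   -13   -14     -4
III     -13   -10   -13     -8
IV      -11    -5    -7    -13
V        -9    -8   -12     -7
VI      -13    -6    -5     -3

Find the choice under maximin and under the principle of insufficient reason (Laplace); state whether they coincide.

maximin → I; laplace → I (agree)

Row minima: I=-8, II=-14, III=-13, IV=-13, V=-12, VI=-13
Best worst-case = -8 → I.
Row averages: I=-5.75, II=-10.25, III=-11, IV=-9, V=-9, VI=-6.75
Highest average = -5.75 → I.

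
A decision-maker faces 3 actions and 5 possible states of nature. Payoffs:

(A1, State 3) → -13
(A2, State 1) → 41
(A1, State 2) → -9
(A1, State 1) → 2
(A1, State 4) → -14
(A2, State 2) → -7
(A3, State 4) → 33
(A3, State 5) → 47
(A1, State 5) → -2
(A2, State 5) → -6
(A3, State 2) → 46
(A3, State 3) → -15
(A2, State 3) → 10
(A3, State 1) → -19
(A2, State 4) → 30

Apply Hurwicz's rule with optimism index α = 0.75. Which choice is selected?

A3

A1: 0.75·2 + 0.25·(-14) = -2
A2: 0.75·41 + 0.25·(-7) = 29
A3: 0.75·47 + 0.25·(-19) = 30.5
Highest Hurwicz score = 30.5 → A3.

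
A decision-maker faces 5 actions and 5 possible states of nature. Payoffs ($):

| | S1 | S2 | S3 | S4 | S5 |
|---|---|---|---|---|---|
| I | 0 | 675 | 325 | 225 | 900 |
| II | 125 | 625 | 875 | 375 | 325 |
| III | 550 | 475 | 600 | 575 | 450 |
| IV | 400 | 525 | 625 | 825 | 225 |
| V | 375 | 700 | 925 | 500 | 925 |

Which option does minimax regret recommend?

Column bests: S1=550, S2=700, S3=925, S4=825, S5=925.
I regrets: 550, 25, 600, 600, 25 → max 600
II regrets: 425, 75, 50, 450, 600 → max 600
III regrets: 0, 225, 325, 250, 475 → max 475
IV regrets: 150, 175, 300, 0, 700 → max 700
V regrets: 175, 0, 0, 325, 0 → max 325
Smallest max regret = 325 → V.

V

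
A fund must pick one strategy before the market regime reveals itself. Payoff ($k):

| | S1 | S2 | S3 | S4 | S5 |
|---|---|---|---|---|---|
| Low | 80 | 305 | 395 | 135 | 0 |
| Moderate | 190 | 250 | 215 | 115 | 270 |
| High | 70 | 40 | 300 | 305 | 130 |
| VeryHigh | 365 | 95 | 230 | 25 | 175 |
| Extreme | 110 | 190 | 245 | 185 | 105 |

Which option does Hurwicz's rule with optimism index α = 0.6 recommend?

Low

Low: 0.6·395 + 0.4·0 = 237
Moderate: 0.6·270 + 0.4·115 = 208
High: 0.6·305 + 0.4·40 = 199
VeryHigh: 0.6·365 + 0.4·25 = 229
Extreme: 0.6·245 + 0.4·105 = 189
Highest Hurwicz score = 237 → Low.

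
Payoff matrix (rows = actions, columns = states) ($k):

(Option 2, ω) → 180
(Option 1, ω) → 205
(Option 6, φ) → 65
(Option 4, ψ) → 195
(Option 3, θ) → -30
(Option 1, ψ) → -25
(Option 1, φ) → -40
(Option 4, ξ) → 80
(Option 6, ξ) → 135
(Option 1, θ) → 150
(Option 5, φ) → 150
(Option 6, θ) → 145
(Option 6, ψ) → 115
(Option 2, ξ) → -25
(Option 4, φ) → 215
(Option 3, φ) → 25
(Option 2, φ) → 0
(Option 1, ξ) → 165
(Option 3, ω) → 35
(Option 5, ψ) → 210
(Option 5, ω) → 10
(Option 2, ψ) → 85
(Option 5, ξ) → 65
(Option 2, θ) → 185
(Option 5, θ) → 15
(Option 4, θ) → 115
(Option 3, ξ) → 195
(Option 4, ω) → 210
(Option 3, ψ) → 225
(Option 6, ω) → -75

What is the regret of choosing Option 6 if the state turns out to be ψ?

110

Best payoff under ψ is 225.
Regret = 225 − 115 = 110.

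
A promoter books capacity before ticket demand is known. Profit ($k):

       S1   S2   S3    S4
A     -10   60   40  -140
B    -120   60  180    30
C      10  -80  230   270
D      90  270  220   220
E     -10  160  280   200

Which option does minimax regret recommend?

D

Column bests: S1=90, S2=270, S3=280, S4=270.
A regrets: 100, 210, 240, 410 → max 410
B regrets: 210, 210, 100, 240 → max 240
C regrets: 80, 350, 50, 0 → max 350
D regrets: 0, 0, 60, 50 → max 60
E regrets: 100, 110, 0, 70 → max 110
Smallest max regret = 60 → D.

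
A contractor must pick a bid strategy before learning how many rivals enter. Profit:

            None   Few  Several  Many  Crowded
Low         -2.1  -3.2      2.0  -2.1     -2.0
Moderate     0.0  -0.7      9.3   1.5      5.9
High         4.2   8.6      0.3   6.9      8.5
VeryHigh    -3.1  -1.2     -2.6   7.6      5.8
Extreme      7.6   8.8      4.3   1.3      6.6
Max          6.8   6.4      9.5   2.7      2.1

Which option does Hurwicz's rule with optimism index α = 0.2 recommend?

Max

Low: 0.2·2.0 + 0.8·(-3.2) = -2.16
Moderate: 0.2·9.3 + 0.8·(-0.7) = 1.3
High: 0.2·8.6 + 0.8·0.3 = 1.96
VeryHigh: 0.2·7.6 + 0.8·(-3.1) = -0.96
Extreme: 0.2·8.8 + 0.8·1.3 = 2.8
Max: 0.2·9.5 + 0.8·2.1 = 3.58
Highest Hurwicz score = 3.58 → Max.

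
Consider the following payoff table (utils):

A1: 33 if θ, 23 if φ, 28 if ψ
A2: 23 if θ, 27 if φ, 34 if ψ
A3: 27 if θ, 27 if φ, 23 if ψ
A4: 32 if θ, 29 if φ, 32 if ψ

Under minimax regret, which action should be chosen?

Column bests: θ=33, φ=29, ψ=34.
A1 regrets: 0, 6, 6 → max 6
A2 regrets: 10, 2, 0 → max 10
A3 regrets: 6, 2, 11 → max 11
A4 regrets: 1, 0, 2 → max 2
Smallest max regret = 2 → A4.

A4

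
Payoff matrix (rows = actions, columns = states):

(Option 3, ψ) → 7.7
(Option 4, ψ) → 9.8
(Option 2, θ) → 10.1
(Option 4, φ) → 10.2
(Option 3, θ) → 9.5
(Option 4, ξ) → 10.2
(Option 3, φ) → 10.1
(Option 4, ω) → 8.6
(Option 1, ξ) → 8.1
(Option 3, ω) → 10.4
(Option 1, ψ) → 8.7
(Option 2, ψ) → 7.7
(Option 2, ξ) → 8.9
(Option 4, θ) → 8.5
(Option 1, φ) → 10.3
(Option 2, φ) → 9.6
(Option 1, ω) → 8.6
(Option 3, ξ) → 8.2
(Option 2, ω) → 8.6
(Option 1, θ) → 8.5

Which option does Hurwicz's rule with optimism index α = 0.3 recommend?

Option 4

Option 1: 0.3·10.3 + 0.7·8.1 = 8.76
Option 2: 0.3·10.1 + 0.7·7.7 = 8.42
Option 3: 0.3·10.4 + 0.7·7.7 = 8.51
Option 4: 0.3·10.2 + 0.7·8.5 = 9.01
Highest Hurwicz score = 9.01 → Option 4.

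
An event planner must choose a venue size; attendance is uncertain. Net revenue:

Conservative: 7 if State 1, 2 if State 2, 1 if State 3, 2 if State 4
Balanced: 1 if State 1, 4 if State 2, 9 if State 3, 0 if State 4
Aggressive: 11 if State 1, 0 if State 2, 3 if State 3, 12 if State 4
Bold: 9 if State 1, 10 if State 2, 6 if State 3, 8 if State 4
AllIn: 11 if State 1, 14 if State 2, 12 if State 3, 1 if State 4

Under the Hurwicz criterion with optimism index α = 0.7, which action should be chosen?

Conservative: 0.7·7 + 0.3·1 = 5.2
Balanced: 0.7·9 + 0.3·0 = 6.3
Aggressive: 0.7·12 + 0.3·0 = 8.4
Bold: 0.7·10 + 0.3·6 = 8.8
AllIn: 0.7·14 + 0.3·1 = 10.1
Highest Hurwicz score = 10.1 → AllIn.

AllIn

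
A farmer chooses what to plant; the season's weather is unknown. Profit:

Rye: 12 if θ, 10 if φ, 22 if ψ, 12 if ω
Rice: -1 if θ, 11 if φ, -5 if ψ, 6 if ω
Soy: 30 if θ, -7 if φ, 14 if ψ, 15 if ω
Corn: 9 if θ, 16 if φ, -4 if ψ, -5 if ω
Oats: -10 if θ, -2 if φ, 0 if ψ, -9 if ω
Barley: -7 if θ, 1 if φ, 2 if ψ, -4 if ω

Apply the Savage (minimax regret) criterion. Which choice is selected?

Rye

Column bests: θ=30, φ=16, ψ=22, ω=15.
Rye regrets: 18, 6, 0, 3 → max 18
Rice regrets: 31, 5, 27, 9 → max 31
Soy regrets: 0, 23, 8, 0 → max 23
Corn regrets: 21, 0, 26, 20 → max 26
Oats regrets: 40, 18, 22, 24 → max 40
Barley regrets: 37, 15, 20, 19 → max 37
Smallest max regret = 18 → Rye.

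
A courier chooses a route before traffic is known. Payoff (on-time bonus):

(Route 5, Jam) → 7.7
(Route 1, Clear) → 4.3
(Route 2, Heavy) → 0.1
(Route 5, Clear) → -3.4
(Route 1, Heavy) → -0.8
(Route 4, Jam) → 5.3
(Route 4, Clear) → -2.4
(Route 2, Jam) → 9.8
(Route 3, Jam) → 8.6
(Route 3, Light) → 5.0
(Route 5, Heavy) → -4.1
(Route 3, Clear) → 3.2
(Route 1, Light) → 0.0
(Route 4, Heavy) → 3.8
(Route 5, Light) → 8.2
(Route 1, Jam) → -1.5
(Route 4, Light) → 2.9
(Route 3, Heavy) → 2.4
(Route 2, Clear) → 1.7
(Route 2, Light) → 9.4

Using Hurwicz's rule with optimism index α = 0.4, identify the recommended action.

Route 3

Route 1: 0.4·4.3 + 0.6·(-1.5) = 0.82
Route 2: 0.4·9.8 + 0.6·0.1 = 3.98
Route 3: 0.4·8.6 + 0.6·2.4 = 4.88
Route 4: 0.4·5.3 + 0.6·(-2.4) = 0.68
Route 5: 0.4·8.2 + 0.6·(-4.1) = 0.82
Highest Hurwicz score = 4.88 → Route 3.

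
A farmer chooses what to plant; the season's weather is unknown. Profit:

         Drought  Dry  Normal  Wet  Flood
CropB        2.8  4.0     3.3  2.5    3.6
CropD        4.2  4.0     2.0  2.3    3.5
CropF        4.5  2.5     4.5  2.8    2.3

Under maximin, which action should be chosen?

CropB

Row minima: CropB=2.5, CropD=2.0, CropF=2.3
Best worst-case = 2.5 → CropB.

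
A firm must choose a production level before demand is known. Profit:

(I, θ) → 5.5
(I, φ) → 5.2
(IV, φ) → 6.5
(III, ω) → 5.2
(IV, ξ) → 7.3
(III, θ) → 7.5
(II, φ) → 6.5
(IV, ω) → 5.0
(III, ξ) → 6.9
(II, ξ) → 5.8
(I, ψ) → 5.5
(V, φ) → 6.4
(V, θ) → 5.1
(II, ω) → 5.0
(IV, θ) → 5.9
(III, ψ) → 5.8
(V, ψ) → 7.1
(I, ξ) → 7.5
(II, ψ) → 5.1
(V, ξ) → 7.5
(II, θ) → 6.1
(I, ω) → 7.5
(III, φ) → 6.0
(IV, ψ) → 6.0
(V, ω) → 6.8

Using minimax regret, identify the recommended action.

Column bests: θ=7.5, φ=6.5, ψ=7.1, ω=7.5, ξ=7.5.
I regrets: 2.0, 1.3, 1.6, 0.0, 0.0 → max 2.0
II regrets: 1.4, 0.0, 2.0, 2.5, 1.7 → max 2.5
III regrets: 0.0, 0.5, 1.3, 2.3, 0.6 → max 2.3
IV regrets: 1.6, 0.0, 1.1, 2.5, 0.2 → max 2.5
V regrets: 2.4, 0.1, 0.0, 0.7, 0.0 → max 2.4
Smallest max regret = 2.0 → I.

I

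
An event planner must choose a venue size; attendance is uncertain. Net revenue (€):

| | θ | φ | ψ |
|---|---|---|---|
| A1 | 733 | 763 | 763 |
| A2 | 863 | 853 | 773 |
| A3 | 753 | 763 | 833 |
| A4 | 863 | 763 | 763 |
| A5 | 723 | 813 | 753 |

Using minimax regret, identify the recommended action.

A2

Column bests: θ=863, φ=853, ψ=833.
A1 regrets: 130, 90, 70 → max 130
A2 regrets: 0, 0, 60 → max 60
A3 regrets: 110, 90, 0 → max 110
A4 regrets: 0, 90, 70 → max 90
A5 regrets: 140, 40, 80 → max 140
Smallest max regret = 60 → A2.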